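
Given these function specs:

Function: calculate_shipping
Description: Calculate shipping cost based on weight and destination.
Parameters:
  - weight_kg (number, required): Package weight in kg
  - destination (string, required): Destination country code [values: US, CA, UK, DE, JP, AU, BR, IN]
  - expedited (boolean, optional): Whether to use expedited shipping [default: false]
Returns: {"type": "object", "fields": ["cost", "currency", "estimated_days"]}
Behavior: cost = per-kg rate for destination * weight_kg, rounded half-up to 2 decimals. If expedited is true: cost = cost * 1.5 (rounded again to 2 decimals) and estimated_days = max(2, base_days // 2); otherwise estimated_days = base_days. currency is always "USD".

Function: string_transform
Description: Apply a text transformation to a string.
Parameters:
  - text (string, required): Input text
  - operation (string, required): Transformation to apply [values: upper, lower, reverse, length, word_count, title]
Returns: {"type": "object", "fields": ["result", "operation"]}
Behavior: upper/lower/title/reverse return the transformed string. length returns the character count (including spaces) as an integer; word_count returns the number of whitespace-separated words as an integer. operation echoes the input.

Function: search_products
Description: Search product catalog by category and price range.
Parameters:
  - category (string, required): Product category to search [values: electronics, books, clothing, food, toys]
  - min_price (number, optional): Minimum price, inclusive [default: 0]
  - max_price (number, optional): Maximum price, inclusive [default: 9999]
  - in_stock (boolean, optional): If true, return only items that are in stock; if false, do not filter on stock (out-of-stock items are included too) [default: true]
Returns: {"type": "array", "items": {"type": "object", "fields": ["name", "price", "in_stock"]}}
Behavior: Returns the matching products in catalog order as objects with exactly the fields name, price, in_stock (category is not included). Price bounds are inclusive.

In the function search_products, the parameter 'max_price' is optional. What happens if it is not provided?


The search_products spec declares:
  - max_price (number, optional): Maximum price, inclusive [default: 9999]
It defaults to 9999


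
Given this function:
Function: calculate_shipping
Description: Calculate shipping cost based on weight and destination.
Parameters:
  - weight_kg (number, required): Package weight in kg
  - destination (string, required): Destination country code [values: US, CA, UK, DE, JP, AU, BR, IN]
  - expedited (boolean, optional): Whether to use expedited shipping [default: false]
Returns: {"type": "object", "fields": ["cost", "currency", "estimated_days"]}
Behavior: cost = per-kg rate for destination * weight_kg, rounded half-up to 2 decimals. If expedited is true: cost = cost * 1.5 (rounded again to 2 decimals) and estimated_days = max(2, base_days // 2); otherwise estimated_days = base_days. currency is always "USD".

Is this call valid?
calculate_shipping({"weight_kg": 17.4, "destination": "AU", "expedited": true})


Checking all required parameters present and types match... All valid.
Valid


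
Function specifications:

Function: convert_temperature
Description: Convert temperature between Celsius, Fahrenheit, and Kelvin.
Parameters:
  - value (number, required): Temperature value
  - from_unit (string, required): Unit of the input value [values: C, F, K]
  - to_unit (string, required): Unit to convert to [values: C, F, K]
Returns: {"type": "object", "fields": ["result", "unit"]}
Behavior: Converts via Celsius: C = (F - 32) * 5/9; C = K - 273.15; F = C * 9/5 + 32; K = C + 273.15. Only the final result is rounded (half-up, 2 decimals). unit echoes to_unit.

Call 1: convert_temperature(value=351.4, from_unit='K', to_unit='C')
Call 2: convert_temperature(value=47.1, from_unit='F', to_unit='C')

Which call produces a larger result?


Call 1:
  To C: 351.4 - 273.15 = 78.25
  Target is C: 78.25
  Round to 2 decimals: 78.25
  -> 78.25 C
Call 2:
  To C: (47.1 - 32) * 5/9 = 8.388889
  Target is C: 8.388889
  Round to 2 decimals: 8.39
  -> 8.39 C
Call 1 (78.25 C)


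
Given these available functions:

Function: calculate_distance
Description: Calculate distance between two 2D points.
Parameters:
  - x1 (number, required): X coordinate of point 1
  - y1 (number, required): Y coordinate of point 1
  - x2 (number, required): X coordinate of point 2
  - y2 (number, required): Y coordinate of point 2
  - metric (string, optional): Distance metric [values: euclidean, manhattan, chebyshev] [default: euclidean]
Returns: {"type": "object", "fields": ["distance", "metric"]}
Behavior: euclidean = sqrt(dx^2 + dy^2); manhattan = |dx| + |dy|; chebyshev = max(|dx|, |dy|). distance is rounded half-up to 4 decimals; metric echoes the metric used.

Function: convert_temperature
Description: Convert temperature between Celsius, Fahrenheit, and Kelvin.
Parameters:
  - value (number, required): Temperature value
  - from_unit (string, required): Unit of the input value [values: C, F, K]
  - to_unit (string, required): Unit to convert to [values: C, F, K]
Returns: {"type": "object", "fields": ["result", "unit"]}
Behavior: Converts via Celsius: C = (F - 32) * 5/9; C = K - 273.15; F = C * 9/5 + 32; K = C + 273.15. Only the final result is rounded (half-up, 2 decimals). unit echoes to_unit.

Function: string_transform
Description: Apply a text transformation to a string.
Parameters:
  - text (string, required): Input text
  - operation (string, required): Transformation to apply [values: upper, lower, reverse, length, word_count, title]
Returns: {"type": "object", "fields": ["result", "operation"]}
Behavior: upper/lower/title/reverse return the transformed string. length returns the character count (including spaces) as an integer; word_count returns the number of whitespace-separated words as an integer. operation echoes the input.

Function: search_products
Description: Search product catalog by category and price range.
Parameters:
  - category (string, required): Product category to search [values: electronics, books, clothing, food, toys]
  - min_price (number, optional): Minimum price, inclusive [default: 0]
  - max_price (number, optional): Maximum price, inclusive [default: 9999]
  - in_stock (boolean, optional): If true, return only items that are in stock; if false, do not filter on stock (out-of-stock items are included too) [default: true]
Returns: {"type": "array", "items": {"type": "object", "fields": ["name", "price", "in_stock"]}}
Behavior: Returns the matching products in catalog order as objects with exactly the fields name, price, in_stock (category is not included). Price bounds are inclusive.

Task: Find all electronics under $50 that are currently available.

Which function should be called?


The task needs a function whose description is: Search product catalog by category and price range.
search_products


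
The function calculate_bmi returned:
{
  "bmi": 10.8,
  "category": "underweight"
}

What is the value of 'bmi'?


10.8


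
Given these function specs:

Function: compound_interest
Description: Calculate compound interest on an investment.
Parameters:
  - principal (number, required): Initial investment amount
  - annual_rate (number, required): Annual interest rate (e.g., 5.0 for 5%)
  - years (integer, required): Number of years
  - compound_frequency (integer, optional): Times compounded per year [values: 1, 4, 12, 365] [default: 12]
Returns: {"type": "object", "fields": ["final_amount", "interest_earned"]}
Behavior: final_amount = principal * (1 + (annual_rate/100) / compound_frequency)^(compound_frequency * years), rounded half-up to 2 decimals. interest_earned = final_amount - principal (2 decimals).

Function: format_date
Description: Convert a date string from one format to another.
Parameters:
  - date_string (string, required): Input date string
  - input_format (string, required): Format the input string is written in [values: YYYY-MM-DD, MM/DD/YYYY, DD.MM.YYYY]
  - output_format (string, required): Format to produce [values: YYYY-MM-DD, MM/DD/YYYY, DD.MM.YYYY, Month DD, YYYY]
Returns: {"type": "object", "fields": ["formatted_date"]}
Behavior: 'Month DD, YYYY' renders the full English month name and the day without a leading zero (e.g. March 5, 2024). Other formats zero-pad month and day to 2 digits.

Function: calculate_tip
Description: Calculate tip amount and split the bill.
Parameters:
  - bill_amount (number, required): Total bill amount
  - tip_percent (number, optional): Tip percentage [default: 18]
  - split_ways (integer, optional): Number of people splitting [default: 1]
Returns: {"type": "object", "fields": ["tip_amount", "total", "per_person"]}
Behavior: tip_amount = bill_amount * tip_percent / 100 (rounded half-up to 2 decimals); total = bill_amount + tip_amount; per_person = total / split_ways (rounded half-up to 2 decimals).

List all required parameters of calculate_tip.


Parameters of calculate_tip and their required/optional flag:
  bill_amount: required
  tip_percent: optional
  split_ways: optional
bill_amount


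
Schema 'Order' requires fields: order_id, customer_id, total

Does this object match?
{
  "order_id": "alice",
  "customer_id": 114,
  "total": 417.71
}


Checking required fields... All present.
Valid - all required fields present


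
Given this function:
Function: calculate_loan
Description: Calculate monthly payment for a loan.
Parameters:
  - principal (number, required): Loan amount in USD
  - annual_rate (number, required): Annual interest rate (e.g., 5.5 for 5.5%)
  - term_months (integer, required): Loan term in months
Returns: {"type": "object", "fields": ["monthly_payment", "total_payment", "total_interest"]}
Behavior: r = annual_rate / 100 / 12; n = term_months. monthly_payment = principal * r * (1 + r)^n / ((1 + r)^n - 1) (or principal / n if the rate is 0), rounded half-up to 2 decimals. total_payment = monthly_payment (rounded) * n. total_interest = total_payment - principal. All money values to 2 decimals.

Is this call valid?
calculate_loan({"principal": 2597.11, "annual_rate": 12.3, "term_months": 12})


Checking all required parameters present and types match... All valid.
Valid


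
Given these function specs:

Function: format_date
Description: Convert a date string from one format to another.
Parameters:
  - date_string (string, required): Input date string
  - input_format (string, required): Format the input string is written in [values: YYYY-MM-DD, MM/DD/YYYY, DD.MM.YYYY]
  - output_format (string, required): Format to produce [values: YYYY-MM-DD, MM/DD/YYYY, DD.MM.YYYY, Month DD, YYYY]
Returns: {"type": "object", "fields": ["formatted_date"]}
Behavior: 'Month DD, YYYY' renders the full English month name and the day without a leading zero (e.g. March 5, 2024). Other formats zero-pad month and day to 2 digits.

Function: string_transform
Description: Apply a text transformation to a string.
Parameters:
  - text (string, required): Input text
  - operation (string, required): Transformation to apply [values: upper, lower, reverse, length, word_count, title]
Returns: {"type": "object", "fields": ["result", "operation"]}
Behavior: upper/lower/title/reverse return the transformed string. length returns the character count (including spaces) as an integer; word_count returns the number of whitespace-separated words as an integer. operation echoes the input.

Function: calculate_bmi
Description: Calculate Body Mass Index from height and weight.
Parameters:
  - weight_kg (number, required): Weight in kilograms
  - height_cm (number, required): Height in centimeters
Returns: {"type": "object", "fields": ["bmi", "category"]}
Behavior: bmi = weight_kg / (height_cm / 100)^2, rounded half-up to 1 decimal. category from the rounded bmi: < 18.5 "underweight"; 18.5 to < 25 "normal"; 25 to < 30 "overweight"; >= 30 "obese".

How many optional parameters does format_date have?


Parameters of format_date: date_string (required), input_format (required), output_format (required)
Optional count:
0


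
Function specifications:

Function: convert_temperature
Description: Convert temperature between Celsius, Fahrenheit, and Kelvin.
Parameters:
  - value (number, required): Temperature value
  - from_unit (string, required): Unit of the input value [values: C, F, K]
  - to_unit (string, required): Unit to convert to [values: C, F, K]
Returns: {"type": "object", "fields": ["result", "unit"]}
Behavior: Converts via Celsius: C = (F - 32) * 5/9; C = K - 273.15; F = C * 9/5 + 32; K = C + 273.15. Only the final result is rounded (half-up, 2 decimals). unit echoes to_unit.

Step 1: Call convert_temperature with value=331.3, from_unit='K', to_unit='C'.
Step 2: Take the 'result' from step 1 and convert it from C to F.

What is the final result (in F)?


Step 1: convert_temperature(value=331.3, from_unit=K, to_unit=C)
  To C: 331.3 - 273.15 = 58.15
  Target is C: 58.15
  Round to 2 decimals: 58.15
  -> result = 58.15 C
Step 2: convert_temperature(value=58.15, from_unit=C, to_unit=F)
  Input already in C: 58.15
  To F: 58.15 * 9/5 + 32 = 136.67
  Round to 2 decimals: 136.67
  -> result = 136.67 F
136.67 F


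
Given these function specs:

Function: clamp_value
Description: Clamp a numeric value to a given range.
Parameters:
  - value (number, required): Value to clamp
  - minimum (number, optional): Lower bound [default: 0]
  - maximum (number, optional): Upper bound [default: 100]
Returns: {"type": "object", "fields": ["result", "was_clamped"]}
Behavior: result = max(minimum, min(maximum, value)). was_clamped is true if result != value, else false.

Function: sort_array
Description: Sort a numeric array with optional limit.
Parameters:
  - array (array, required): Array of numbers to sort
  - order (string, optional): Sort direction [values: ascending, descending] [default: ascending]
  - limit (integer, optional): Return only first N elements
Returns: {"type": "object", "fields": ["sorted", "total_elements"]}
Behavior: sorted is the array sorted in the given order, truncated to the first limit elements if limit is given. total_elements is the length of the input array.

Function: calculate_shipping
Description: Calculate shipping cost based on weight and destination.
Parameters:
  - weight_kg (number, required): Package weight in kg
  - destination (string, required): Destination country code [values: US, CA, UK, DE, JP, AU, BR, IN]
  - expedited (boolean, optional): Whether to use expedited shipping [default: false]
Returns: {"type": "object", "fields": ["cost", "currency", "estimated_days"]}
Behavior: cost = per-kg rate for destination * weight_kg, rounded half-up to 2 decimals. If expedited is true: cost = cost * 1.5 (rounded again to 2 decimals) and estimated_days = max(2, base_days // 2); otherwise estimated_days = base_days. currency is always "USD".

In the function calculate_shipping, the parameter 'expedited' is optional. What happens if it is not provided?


The calculate_shipping spec declares:
  - expedited (boolean, optional): Whether to use expedited shipping [default: false]
It defaults to false


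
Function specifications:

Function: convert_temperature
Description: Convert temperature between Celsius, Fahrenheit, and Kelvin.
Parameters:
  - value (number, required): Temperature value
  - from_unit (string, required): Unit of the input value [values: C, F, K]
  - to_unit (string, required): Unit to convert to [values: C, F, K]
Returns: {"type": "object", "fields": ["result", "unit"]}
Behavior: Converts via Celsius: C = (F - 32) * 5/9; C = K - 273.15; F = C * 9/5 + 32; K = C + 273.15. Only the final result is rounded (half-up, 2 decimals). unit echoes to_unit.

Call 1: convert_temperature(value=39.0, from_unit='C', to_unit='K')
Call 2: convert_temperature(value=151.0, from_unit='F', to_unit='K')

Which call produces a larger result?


Call 1:
  Input already in C: 39
  To K: 39 + 273.15 = 312.15
  Round to 2 decimals: 312.15
  -> 312.15 K
Call 2:
  To C: (151 - 32) * 5/9 = 66.111111
  To K: 66.111111 + 273.15 = 339.261111
  Round to 2 decimals: 339.26
  -> 339.26 K
Call 2 (339.26 K)


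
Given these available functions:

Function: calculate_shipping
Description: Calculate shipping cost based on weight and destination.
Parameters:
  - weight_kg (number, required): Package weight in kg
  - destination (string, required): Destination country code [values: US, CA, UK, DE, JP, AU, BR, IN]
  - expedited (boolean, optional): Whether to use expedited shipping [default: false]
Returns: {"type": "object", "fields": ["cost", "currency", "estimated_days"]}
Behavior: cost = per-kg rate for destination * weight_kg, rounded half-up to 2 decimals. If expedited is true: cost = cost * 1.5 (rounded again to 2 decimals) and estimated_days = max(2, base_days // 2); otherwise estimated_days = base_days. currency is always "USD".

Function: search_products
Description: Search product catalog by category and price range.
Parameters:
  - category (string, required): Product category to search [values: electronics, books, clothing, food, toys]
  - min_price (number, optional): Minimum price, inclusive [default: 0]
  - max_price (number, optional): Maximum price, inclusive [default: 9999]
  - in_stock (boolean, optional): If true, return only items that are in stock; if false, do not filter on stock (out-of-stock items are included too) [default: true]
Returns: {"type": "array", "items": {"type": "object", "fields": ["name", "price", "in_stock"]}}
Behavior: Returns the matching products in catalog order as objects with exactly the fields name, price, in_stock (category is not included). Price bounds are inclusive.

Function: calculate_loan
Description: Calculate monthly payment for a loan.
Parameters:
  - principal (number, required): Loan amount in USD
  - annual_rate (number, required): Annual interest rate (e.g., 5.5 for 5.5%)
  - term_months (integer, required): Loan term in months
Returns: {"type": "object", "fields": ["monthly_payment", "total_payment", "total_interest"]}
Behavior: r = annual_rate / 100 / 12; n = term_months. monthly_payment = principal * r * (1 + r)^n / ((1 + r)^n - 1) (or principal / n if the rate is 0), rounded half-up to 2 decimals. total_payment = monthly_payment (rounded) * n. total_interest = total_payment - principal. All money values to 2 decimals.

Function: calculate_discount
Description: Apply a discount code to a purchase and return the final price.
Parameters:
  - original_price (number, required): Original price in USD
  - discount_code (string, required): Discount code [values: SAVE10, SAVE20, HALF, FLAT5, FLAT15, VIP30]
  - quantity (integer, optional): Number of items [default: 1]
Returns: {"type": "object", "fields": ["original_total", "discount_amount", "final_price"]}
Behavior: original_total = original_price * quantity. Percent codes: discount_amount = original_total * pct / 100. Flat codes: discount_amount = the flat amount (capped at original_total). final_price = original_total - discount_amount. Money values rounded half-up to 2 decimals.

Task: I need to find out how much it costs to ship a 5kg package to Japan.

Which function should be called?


The task needs a function whose description is: Calculate shipping cost based on weight and destination.
calculate_shipping


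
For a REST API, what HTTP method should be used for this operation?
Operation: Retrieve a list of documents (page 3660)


GET = read, POST = create, PUT = update/replace, DELETE = remove
This operation is a read.
GET


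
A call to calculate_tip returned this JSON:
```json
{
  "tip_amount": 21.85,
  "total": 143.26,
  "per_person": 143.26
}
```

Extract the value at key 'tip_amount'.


21.85


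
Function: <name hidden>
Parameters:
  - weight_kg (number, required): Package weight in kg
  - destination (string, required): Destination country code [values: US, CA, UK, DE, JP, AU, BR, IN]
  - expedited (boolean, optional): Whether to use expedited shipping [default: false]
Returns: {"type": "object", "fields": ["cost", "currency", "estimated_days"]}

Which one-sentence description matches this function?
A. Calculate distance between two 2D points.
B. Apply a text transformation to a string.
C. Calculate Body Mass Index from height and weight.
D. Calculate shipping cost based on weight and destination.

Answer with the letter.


Parameters weight_kg, destination, expedited and return ["cost", "currency", "estimated_days"] fit: Calculate shipping cost based on weight and destination.
D


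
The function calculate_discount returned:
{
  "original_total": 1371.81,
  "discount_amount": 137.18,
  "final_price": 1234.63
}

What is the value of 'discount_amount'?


137.18


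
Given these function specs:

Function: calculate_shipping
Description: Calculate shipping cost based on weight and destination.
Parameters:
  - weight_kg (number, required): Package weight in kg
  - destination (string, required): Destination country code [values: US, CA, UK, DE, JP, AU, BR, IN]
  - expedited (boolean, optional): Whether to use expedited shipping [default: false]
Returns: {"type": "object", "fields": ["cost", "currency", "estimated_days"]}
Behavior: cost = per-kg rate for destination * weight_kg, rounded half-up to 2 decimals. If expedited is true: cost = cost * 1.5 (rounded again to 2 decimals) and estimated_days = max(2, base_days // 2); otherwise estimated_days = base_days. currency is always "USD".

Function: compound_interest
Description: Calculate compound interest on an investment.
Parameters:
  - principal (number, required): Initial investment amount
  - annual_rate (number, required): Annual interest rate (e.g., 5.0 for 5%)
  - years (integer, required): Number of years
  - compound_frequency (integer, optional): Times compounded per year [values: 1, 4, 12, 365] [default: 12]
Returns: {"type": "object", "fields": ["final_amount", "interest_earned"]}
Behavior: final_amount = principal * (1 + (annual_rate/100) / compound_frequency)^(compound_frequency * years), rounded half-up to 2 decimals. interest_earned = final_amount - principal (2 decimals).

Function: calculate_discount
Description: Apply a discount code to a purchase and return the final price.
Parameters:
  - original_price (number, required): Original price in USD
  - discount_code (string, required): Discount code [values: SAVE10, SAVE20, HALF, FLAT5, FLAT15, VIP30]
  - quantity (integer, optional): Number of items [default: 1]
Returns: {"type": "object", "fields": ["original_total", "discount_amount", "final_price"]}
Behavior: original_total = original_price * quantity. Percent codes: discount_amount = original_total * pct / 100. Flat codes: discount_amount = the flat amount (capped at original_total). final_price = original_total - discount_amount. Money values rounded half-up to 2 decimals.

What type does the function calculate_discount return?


The calculate_discount spec declares Returns: {"type": "object", "fields": ["original_total", "discount_amount", "final_price"]}
Type:
object


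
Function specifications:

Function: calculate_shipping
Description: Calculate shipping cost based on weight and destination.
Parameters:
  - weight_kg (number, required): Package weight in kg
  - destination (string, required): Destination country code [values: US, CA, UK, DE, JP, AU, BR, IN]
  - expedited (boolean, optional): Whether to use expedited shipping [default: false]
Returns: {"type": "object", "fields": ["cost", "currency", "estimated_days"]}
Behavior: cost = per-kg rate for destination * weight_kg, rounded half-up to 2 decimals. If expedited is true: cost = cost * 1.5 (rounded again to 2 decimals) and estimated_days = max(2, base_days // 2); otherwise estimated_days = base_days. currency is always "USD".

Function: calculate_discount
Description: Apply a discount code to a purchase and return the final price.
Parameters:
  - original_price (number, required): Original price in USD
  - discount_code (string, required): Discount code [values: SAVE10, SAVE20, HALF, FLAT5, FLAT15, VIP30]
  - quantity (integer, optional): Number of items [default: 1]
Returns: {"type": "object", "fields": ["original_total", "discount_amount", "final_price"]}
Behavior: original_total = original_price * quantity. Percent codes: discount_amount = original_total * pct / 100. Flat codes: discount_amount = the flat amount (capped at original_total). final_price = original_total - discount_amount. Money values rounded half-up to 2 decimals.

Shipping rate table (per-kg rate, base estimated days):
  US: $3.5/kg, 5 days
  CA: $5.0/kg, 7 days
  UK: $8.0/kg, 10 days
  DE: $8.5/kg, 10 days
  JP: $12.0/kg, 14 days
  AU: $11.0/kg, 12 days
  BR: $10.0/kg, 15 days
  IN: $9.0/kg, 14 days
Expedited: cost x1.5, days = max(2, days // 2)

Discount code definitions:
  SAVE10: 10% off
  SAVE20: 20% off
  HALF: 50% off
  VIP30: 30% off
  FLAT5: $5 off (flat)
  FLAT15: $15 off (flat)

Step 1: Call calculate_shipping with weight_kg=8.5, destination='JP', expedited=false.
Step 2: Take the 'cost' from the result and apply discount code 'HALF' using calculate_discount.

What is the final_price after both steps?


Step 1: calculate_shipping(weight_kg=8.5, destination=JP, expedited=false)
  Rate for JP: $12.0/kg, base 14 days
  cost = 12.0 * 8.5 = 102 -> 102.00
  expedited not set/false: estimated_days = 14
  -> cost = 102.00 USD
Step 2: calculate_discount(original_price=102.0, discount_code=HALF, quantity=1)
  original_total = 102.0 * 1 = 102.00
  HALF = 50% off: discount_amount = 102.00 * 50/100 = 51 -> 51.00
  final_price = 102.00 - 51.00 = 51.00
  -> final_price = 51.00
$51.00


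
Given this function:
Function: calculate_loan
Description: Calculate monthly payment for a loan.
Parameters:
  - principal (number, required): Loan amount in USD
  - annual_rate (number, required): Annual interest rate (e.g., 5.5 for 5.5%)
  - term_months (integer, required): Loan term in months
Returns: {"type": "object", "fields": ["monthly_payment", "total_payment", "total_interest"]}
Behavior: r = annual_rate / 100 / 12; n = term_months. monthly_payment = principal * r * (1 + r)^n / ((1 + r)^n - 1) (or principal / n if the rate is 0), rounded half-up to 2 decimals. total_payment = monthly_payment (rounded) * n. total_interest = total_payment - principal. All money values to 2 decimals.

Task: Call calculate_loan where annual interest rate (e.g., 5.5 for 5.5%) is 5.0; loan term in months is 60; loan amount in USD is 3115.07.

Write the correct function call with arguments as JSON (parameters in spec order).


Mapping each described value to its parameter name:
  'Annual interest rate (e.g., 5.5 for 5.5%)' -> annual_rate = 5.0
  'Loan term in months' -> term_months = 60
  'Loan amount in USD' -> principal = 3115.07
calculate_loan({"principal": 3115.07, "annual_rate": 5.0, "term_months": 60})


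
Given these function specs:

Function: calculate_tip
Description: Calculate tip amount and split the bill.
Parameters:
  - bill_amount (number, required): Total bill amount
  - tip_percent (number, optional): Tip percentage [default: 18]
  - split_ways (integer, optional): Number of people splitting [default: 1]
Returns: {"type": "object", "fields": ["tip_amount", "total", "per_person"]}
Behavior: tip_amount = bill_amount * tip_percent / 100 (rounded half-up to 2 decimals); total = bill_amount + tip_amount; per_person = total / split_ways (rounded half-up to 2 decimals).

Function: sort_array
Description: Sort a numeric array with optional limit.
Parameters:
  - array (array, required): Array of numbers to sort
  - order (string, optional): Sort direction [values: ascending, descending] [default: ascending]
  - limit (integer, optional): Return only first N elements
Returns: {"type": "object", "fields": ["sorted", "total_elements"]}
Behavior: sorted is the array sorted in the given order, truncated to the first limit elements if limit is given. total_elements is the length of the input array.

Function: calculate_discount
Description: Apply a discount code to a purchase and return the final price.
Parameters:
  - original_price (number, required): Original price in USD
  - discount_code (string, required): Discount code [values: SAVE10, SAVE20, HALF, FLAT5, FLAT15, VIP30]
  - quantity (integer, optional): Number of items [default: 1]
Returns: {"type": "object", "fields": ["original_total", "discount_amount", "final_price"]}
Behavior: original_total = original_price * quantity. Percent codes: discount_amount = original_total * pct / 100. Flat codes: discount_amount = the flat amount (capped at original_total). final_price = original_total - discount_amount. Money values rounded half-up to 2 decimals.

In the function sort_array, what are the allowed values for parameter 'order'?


The sort_array spec declares:
  - order (string, optional): Sort direction [values: ascending, descending] [default: ascending]
Allowed values:
ascending, descending


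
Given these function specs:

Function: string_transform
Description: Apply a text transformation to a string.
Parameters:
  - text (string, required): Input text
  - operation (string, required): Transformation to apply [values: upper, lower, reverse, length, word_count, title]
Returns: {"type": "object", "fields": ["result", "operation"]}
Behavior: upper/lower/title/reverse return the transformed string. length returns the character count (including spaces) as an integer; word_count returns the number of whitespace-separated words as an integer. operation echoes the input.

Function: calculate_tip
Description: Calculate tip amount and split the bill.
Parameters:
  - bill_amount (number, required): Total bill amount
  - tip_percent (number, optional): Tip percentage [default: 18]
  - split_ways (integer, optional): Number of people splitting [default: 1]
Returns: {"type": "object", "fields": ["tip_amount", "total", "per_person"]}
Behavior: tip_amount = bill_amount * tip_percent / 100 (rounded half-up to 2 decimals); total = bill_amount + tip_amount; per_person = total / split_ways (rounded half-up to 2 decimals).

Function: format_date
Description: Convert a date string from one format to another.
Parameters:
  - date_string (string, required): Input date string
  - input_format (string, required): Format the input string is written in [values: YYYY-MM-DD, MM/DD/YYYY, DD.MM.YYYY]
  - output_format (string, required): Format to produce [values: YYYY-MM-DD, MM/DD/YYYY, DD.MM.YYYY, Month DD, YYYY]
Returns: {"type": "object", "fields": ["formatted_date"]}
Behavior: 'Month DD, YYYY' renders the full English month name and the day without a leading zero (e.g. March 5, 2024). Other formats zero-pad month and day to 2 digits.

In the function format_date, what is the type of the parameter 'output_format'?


The format_date spec declares:
  - output_format (string, required): Format to produce [values: YYYY-MM-DD, MM/DD/YYYY, DD.MM.YYYY, Month DD, YYYY]
Type:
string


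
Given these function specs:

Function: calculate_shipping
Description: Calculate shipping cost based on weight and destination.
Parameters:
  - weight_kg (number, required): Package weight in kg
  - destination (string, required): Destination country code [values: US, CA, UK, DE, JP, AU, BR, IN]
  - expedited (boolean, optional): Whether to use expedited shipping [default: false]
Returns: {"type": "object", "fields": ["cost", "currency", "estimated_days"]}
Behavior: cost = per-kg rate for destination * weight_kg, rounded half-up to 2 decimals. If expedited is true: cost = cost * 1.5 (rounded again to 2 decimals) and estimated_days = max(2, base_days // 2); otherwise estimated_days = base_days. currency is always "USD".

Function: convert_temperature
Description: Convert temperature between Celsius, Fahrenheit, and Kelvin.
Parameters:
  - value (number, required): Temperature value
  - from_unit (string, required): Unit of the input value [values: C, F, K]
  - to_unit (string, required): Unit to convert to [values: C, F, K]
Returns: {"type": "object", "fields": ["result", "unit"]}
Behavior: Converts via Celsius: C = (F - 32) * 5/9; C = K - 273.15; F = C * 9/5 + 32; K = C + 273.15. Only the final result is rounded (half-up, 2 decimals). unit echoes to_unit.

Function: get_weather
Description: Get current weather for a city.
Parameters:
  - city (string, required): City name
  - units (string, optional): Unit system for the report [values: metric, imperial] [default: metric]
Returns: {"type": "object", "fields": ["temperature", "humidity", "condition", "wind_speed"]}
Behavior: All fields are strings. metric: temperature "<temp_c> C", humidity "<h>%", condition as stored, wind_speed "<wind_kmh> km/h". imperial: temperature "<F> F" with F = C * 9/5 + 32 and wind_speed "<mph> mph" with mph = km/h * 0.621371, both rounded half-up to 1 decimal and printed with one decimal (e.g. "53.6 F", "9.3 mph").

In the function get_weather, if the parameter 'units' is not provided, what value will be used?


The get_weather spec declares:
  - units (string, optional): Unit system for the report [values: metric, imperial] [default: metric]
Default:
metric


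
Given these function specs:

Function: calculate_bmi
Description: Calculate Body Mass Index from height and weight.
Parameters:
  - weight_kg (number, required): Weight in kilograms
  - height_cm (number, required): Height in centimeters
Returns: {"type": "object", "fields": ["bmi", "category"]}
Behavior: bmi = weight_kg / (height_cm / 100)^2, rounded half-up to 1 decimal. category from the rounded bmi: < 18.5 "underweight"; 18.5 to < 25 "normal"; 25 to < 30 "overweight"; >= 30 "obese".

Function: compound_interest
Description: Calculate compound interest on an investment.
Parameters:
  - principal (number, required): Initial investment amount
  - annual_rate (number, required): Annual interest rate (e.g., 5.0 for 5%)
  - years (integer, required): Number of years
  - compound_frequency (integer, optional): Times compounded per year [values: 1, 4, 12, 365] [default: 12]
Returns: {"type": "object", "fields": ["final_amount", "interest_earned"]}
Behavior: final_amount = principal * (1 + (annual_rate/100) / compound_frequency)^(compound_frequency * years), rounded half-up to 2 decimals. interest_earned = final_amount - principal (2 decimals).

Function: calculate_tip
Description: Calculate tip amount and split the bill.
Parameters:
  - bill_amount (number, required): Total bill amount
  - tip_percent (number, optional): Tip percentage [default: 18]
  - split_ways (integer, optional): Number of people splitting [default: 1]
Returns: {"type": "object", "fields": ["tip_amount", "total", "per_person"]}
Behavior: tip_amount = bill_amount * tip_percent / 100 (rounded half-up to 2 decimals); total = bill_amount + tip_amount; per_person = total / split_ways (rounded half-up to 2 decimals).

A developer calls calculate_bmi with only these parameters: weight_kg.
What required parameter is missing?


Required parameters: weight_kg, height_cm
Provided: weight_kg
Missing: height_cm
height_cm


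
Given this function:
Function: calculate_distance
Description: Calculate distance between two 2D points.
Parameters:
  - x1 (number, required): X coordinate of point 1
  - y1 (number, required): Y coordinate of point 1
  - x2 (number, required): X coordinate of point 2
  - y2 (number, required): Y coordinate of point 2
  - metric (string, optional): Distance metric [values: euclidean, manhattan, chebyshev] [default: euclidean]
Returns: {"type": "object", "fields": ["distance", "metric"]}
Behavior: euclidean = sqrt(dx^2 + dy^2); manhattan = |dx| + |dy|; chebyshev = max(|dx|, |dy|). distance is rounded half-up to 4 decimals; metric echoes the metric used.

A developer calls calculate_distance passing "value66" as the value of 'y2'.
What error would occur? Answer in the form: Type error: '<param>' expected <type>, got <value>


Spec: 'y2' is declared as number; "value66" is a string.
Type error: 'y2' expected number, got "value66"


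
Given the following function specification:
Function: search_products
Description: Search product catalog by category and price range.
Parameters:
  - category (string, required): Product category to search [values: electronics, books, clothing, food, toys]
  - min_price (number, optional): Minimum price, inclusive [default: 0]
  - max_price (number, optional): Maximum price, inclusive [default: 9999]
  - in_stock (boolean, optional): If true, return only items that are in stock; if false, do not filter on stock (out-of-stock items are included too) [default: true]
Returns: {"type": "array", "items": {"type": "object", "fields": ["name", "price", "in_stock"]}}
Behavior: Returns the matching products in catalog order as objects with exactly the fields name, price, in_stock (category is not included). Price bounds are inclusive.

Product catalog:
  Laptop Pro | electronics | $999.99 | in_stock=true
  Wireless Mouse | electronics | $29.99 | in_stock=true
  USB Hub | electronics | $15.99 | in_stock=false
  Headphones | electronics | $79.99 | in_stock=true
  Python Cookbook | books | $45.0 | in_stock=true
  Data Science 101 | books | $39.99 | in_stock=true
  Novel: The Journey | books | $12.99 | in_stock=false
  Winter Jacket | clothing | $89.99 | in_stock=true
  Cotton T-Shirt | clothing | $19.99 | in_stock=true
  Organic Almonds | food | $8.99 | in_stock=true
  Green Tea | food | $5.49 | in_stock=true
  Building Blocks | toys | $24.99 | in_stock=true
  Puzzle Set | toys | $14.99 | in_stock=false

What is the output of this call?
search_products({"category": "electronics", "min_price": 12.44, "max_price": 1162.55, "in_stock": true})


Filter: category=electronics, 12.44 <= price <= 1162.55, in-stock only
  Laptop Pro ($999.99): keep
  Wireless Mouse ($29.99): keep
  USB Hub ($15.99): out of stock -> skip
  Headphones ($79.99): keep
Output:
[{"name": "Laptop Pro", "price": 999.99, "in_stock": true}, {"name": "Wireless Mouse", "price": 29.99, "in_stock": true}, {"name": "Headphones", "price": 79.99, "in_stock": true}]


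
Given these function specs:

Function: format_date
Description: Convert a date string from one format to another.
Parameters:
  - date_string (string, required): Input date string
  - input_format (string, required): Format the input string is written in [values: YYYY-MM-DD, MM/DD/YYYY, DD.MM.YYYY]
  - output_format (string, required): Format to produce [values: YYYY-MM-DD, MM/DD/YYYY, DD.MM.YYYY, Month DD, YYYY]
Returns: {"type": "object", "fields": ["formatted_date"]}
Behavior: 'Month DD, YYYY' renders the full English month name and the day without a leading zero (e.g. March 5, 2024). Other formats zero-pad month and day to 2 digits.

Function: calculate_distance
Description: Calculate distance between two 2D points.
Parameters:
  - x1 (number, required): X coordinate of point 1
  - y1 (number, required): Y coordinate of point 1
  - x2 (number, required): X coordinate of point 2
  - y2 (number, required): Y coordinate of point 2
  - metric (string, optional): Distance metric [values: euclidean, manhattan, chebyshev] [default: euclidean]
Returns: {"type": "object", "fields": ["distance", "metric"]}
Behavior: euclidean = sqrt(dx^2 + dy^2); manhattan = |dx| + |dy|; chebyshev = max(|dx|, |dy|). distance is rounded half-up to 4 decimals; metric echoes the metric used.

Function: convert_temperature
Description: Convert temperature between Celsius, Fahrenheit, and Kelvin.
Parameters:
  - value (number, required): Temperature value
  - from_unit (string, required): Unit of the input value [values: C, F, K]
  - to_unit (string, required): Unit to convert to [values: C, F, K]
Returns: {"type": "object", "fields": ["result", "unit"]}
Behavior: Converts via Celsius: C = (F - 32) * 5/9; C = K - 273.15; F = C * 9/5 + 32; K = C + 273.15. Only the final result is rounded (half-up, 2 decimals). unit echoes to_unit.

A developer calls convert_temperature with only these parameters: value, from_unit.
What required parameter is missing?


Required parameters: value, from_unit, to_unit
Provided: value, from_unit
Missing: to_unit
to_unit


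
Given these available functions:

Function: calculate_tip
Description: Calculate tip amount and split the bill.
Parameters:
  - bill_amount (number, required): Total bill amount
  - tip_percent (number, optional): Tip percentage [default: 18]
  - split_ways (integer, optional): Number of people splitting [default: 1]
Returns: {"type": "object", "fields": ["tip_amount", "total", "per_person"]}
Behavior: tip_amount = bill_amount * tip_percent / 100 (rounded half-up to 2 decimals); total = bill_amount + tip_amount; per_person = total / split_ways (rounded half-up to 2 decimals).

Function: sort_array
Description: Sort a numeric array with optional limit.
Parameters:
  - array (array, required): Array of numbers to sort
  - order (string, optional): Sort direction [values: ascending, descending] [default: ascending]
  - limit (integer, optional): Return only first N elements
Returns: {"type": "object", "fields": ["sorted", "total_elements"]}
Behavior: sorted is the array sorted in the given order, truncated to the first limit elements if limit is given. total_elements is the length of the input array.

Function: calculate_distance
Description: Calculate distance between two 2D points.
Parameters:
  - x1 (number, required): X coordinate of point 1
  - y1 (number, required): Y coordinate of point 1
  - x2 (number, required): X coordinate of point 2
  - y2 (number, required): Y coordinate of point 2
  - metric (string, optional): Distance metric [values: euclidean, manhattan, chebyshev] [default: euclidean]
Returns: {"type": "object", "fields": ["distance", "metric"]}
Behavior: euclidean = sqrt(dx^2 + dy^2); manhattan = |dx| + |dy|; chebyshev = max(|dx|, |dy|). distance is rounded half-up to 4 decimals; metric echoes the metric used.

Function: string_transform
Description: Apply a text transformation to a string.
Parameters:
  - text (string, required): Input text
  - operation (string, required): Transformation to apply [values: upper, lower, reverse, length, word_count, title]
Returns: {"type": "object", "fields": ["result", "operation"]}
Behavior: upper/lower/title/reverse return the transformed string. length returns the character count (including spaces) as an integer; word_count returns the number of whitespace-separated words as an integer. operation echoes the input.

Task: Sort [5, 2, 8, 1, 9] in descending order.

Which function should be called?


The task needs a function whose description is: Sort a numeric array with optional limit.
sort_array
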